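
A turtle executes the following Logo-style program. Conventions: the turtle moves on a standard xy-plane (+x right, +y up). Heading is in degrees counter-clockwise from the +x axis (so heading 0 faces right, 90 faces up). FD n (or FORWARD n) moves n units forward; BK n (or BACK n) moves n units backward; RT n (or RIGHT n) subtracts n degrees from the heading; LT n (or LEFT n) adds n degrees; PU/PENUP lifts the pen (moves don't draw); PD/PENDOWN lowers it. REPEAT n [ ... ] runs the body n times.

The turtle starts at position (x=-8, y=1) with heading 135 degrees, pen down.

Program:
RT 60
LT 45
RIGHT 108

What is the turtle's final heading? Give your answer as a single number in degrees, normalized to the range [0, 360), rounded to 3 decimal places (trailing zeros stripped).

Answer: 12

Derivation:
Executing turtle program step by step:
Start: pos=(-8,1), heading=135, pen down
RT 60: heading 135 -> 75
LT 45: heading 75 -> 120
RT 108: heading 120 -> 12
Final: pos=(-8,1), heading=12, 0 segment(s) drawn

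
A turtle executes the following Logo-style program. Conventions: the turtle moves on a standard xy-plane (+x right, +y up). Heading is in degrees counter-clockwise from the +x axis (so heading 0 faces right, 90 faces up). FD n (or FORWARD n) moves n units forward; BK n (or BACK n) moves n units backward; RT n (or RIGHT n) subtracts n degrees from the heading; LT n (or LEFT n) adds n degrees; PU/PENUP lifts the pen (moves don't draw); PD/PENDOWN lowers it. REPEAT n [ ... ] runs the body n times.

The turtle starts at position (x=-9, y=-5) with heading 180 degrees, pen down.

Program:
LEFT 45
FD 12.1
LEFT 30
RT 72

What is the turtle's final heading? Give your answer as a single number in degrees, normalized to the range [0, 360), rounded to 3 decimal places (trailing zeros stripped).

Executing turtle program step by step:
Start: pos=(-9,-5), heading=180, pen down
LT 45: heading 180 -> 225
FD 12.1: (-9,-5) -> (-17.556,-13.556) [heading=225, draw]
LT 30: heading 225 -> 255
RT 72: heading 255 -> 183
Final: pos=(-17.556,-13.556), heading=183, 1 segment(s) drawn

Answer: 183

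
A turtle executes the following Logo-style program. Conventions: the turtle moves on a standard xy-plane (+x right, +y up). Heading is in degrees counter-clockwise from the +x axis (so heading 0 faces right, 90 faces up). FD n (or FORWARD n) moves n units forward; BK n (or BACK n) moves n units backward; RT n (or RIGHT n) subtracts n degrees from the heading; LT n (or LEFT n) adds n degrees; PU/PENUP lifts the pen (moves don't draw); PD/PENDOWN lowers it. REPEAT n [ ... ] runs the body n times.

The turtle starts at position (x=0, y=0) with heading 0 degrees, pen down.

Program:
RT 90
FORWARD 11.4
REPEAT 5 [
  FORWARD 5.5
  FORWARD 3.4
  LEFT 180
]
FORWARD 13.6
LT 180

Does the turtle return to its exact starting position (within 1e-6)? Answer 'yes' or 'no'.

Answer: no

Derivation:
Executing turtle program step by step:
Start: pos=(0,0), heading=0, pen down
RT 90: heading 0 -> 270
FD 11.4: (0,0) -> (0,-11.4) [heading=270, draw]
REPEAT 5 [
  -- iteration 1/5 --
  FD 5.5: (0,-11.4) -> (0,-16.9) [heading=270, draw]
  FD 3.4: (0,-16.9) -> (0,-20.3) [heading=270, draw]
  LT 180: heading 270 -> 90
  -- iteration 2/5 --
  FD 5.5: (0,-20.3) -> (0,-14.8) [heading=90, draw]
  FD 3.4: (0,-14.8) -> (0,-11.4) [heading=90, draw]
  LT 180: heading 90 -> 270
  -- iteration 3/5 --
  FD 5.5: (0,-11.4) -> (0,-16.9) [heading=270, draw]
  FD 3.4: (0,-16.9) -> (0,-20.3) [heading=270, draw]
  LT 180: heading 270 -> 90
  -- iteration 4/5 --
  FD 5.5: (0,-20.3) -> (0,-14.8) [heading=90, draw]
  FD 3.4: (0,-14.8) -> (0,-11.4) [heading=90, draw]
  LT 180: heading 90 -> 270
  -- iteration 5/5 --
  FD 5.5: (0,-11.4) -> (0,-16.9) [heading=270, draw]
  FD 3.4: (0,-16.9) -> (0,-20.3) [heading=270, draw]
  LT 180: heading 270 -> 90
]
FD 13.6: (0,-20.3) -> (0,-6.7) [heading=90, draw]
LT 180: heading 90 -> 270
Final: pos=(0,-6.7), heading=270, 12 segment(s) drawn

Start position: (0, 0)
Final position: (0, -6.7)
Distance = 6.7; >= 1e-6 -> NOT closed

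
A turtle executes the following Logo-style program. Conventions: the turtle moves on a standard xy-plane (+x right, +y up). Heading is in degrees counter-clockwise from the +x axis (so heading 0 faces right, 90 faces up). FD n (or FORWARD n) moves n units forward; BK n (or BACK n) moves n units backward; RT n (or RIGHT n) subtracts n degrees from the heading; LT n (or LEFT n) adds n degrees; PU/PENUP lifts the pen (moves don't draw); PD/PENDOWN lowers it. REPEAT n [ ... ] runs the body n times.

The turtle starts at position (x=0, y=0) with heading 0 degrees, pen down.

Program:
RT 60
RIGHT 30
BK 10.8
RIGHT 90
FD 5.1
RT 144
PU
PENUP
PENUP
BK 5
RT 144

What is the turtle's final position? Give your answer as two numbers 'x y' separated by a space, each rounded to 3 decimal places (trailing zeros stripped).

Answer: -9.145 7.861

Derivation:
Executing turtle program step by step:
Start: pos=(0,0), heading=0, pen down
RT 60: heading 0 -> 300
RT 30: heading 300 -> 270
BK 10.8: (0,0) -> (0,10.8) [heading=270, draw]
RT 90: heading 270 -> 180
FD 5.1: (0,10.8) -> (-5.1,10.8) [heading=180, draw]
RT 144: heading 180 -> 36
PU: pen up
PU: pen up
PU: pen up
BK 5: (-5.1,10.8) -> (-9.145,7.861) [heading=36, move]
RT 144: heading 36 -> 252
Final: pos=(-9.145,7.861), heading=252, 2 segment(s) drawn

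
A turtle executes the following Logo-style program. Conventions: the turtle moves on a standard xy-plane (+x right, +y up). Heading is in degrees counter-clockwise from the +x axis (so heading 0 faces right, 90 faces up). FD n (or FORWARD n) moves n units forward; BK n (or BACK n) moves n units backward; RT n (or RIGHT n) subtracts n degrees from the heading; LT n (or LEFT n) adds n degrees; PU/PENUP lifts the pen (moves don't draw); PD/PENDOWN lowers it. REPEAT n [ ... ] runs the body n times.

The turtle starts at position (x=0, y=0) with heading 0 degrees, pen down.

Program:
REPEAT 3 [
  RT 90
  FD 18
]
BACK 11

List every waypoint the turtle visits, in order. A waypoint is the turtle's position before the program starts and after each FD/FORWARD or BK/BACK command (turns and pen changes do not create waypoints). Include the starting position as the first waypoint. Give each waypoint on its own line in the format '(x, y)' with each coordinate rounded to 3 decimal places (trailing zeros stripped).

Executing turtle program step by step:
Start: pos=(0,0), heading=0, pen down
REPEAT 3 [
  -- iteration 1/3 --
  RT 90: heading 0 -> 270
  FD 18: (0,0) -> (0,-18) [heading=270, draw]
  -- iteration 2/3 --
  RT 90: heading 270 -> 180
  FD 18: (0,-18) -> (-18,-18) [heading=180, draw]
  -- iteration 3/3 --
  RT 90: heading 180 -> 90
  FD 18: (-18,-18) -> (-18,0) [heading=90, draw]
]
BK 11: (-18,0) -> (-18,-11) [heading=90, draw]
Final: pos=(-18,-11), heading=90, 4 segment(s) drawn
Waypoints (5 total):
(0, 0)
(0, -18)
(-18, -18)
(-18, 0)
(-18, -11)

Answer: (0, 0)
(0, -18)
(-18, -18)
(-18, 0)
(-18, -11)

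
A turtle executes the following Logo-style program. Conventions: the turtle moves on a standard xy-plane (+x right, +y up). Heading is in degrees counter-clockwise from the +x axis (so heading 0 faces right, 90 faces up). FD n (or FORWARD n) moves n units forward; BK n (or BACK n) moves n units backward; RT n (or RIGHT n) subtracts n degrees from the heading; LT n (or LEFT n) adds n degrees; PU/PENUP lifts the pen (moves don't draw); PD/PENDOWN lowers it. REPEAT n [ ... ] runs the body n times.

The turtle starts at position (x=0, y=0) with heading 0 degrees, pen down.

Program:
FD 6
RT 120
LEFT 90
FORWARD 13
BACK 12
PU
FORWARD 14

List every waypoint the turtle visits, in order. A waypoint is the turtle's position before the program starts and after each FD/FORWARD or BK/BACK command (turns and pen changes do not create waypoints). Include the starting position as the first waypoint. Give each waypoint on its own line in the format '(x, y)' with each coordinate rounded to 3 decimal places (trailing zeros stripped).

Answer: (0, 0)
(6, 0)
(17.258, -6.5)
(6.866, -0.5)
(18.99, -7.5)

Derivation:
Executing turtle program step by step:
Start: pos=(0,0), heading=0, pen down
FD 6: (0,0) -> (6,0) [heading=0, draw]
RT 120: heading 0 -> 240
LT 90: heading 240 -> 330
FD 13: (6,0) -> (17.258,-6.5) [heading=330, draw]
BK 12: (17.258,-6.5) -> (6.866,-0.5) [heading=330, draw]
PU: pen up
FD 14: (6.866,-0.5) -> (18.99,-7.5) [heading=330, move]
Final: pos=(18.99,-7.5), heading=330, 3 segment(s) drawn
Waypoints (5 total):
(0, 0)
(6, 0)
(17.258, -6.5)
(6.866, -0.5)
(18.99, -7.5)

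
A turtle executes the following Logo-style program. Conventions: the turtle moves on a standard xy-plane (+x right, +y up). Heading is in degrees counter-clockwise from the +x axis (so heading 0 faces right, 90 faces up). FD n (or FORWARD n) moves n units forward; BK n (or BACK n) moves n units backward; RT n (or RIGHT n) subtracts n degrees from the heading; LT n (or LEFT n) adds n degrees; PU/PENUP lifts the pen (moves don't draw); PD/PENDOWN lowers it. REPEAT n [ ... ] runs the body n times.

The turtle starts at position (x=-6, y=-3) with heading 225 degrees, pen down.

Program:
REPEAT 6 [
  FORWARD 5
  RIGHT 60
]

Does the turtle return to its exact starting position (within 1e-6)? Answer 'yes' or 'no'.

Executing turtle program step by step:
Start: pos=(-6,-3), heading=225, pen down
REPEAT 6 [
  -- iteration 1/6 --
  FD 5: (-6,-3) -> (-9.536,-6.536) [heading=225, draw]
  RT 60: heading 225 -> 165
  -- iteration 2/6 --
  FD 5: (-9.536,-6.536) -> (-14.365,-5.241) [heading=165, draw]
  RT 60: heading 165 -> 105
  -- iteration 3/6 --
  FD 5: (-14.365,-5.241) -> (-15.659,-0.412) [heading=105, draw]
  RT 60: heading 105 -> 45
  -- iteration 4/6 --
  FD 5: (-15.659,-0.412) -> (-12.124,3.124) [heading=45, draw]
  RT 60: heading 45 -> 345
  -- iteration 5/6 --
  FD 5: (-12.124,3.124) -> (-7.294,1.83) [heading=345, draw]
  RT 60: heading 345 -> 285
  -- iteration 6/6 --
  FD 5: (-7.294,1.83) -> (-6,-3) [heading=285, draw]
  RT 60: heading 285 -> 225
]
Final: pos=(-6,-3), heading=225, 6 segment(s) drawn

Start position: (-6, -3)
Final position: (-6, -3)
Distance = 0; < 1e-6 -> CLOSED

Answer: yes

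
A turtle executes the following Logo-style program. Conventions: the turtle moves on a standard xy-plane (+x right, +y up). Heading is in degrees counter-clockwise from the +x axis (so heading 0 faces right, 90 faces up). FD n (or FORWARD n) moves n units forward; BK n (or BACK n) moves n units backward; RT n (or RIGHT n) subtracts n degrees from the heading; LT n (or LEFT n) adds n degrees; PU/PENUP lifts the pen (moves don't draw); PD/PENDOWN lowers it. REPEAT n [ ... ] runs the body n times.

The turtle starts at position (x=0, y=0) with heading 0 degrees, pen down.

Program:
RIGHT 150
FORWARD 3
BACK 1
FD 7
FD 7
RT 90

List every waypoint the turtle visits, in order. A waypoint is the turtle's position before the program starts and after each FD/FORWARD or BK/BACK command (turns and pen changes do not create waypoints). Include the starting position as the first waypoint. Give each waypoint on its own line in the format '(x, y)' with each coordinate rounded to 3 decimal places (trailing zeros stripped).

Executing turtle program step by step:
Start: pos=(0,0), heading=0, pen down
RT 150: heading 0 -> 210
FD 3: (0,0) -> (-2.598,-1.5) [heading=210, draw]
BK 1: (-2.598,-1.5) -> (-1.732,-1) [heading=210, draw]
FD 7: (-1.732,-1) -> (-7.794,-4.5) [heading=210, draw]
FD 7: (-7.794,-4.5) -> (-13.856,-8) [heading=210, draw]
RT 90: heading 210 -> 120
Final: pos=(-13.856,-8), heading=120, 4 segment(s) drawn
Waypoints (5 total):
(0, 0)
(-2.598, -1.5)
(-1.732, -1)
(-7.794, -4.5)
(-13.856, -8)

Answer: (0, 0)
(-2.598, -1.5)
(-1.732, -1)
(-7.794, -4.5)
(-13.856, -8)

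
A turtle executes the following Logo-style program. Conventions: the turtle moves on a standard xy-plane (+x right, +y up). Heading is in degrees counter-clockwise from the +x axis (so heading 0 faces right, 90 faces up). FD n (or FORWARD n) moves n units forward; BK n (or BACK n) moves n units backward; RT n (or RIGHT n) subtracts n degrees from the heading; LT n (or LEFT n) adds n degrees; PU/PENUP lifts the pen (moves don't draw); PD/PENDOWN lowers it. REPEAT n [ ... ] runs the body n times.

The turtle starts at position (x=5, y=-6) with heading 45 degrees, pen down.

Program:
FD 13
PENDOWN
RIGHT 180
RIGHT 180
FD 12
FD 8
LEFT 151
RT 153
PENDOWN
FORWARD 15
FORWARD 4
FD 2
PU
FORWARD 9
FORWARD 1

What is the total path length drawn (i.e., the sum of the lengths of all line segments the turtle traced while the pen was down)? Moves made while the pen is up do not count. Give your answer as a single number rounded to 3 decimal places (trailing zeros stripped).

Answer: 54

Derivation:
Executing turtle program step by step:
Start: pos=(5,-6), heading=45, pen down
FD 13: (5,-6) -> (14.192,3.192) [heading=45, draw]
PD: pen down
RT 180: heading 45 -> 225
RT 180: heading 225 -> 45
FD 12: (14.192,3.192) -> (22.678,11.678) [heading=45, draw]
FD 8: (22.678,11.678) -> (28.335,17.335) [heading=45, draw]
LT 151: heading 45 -> 196
RT 153: heading 196 -> 43
PD: pen down
FD 15: (28.335,17.335) -> (39.305,27.564) [heading=43, draw]
FD 4: (39.305,27.564) -> (42.23,30.292) [heading=43, draw]
FD 2: (42.23,30.292) -> (43.693,31.656) [heading=43, draw]
PU: pen up
FD 9: (43.693,31.656) -> (50.275,37.794) [heading=43, move]
FD 1: (50.275,37.794) -> (51.006,38.476) [heading=43, move]
Final: pos=(51.006,38.476), heading=43, 6 segment(s) drawn

Segment lengths:
  seg 1: (5,-6) -> (14.192,3.192), length = 13
  seg 2: (14.192,3.192) -> (22.678,11.678), length = 12
  seg 3: (22.678,11.678) -> (28.335,17.335), length = 8
  seg 4: (28.335,17.335) -> (39.305,27.564), length = 15
  seg 5: (39.305,27.564) -> (42.23,30.292), length = 4
  seg 6: (42.23,30.292) -> (43.693,31.656), length = 2
Total = 54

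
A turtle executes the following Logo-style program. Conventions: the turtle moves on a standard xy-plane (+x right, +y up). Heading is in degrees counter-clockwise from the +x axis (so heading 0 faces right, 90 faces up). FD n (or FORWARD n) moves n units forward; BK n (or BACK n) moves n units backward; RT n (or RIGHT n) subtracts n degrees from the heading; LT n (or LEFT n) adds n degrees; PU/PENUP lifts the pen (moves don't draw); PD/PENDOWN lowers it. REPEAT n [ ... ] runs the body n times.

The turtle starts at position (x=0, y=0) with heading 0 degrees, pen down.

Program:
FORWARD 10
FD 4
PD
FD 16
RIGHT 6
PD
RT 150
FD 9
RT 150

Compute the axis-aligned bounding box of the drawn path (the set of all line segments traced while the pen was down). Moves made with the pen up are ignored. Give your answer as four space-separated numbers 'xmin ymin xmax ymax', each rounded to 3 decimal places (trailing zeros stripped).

Answer: 0 -3.661 30 0

Derivation:
Executing turtle program step by step:
Start: pos=(0,0), heading=0, pen down
FD 10: (0,0) -> (10,0) [heading=0, draw]
FD 4: (10,0) -> (14,0) [heading=0, draw]
PD: pen down
FD 16: (14,0) -> (30,0) [heading=0, draw]
RT 6: heading 0 -> 354
PD: pen down
RT 150: heading 354 -> 204
FD 9: (30,0) -> (21.778,-3.661) [heading=204, draw]
RT 150: heading 204 -> 54
Final: pos=(21.778,-3.661), heading=54, 4 segment(s) drawn

Segment endpoints: x in {0, 10, 14, 21.778, 30}, y in {-3.661, 0}
xmin=0, ymin=-3.661, xmax=30, ymax=0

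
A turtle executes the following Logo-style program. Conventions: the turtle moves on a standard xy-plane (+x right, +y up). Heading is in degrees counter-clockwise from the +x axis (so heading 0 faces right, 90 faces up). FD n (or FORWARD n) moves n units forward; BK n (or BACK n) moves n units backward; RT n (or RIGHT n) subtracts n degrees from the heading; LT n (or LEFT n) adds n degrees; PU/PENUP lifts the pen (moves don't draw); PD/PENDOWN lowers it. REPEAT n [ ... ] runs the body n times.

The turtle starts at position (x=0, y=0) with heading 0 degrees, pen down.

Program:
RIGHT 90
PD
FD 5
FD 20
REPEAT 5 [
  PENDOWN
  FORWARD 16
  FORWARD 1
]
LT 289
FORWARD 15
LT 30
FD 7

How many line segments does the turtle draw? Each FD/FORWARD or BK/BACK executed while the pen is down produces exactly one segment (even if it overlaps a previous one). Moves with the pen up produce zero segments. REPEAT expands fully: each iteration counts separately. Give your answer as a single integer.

Answer: 14

Derivation:
Executing turtle program step by step:
Start: pos=(0,0), heading=0, pen down
RT 90: heading 0 -> 270
PD: pen down
FD 5: (0,0) -> (0,-5) [heading=270, draw]
FD 20: (0,-5) -> (0,-25) [heading=270, draw]
REPEAT 5 [
  -- iteration 1/5 --
  PD: pen down
  FD 16: (0,-25) -> (0,-41) [heading=270, draw]
  FD 1: (0,-41) -> (0,-42) [heading=270, draw]
  -- iteration 2/5 --
  PD: pen down
  FD 16: (0,-42) -> (0,-58) [heading=270, draw]
  FD 1: (0,-58) -> (0,-59) [heading=270, draw]
  -- iteration 3/5 --
  PD: pen down
  FD 16: (0,-59) -> (0,-75) [heading=270, draw]
  FD 1: (0,-75) -> (0,-76) [heading=270, draw]
  -- iteration 4/5 --
  PD: pen down
  FD 16: (0,-76) -> (0,-92) [heading=270, draw]
  FD 1: (0,-92) -> (0,-93) [heading=270, draw]
  -- iteration 5/5 --
  PD: pen down
  FD 16: (0,-93) -> (0,-109) [heading=270, draw]
  FD 1: (0,-109) -> (0,-110) [heading=270, draw]
]
LT 289: heading 270 -> 199
FD 15: (0,-110) -> (-14.183,-114.884) [heading=199, draw]
LT 30: heading 199 -> 229
FD 7: (-14.183,-114.884) -> (-18.775,-120.166) [heading=229, draw]
Final: pos=(-18.775,-120.166), heading=229, 14 segment(s) drawn
Segments drawn: 14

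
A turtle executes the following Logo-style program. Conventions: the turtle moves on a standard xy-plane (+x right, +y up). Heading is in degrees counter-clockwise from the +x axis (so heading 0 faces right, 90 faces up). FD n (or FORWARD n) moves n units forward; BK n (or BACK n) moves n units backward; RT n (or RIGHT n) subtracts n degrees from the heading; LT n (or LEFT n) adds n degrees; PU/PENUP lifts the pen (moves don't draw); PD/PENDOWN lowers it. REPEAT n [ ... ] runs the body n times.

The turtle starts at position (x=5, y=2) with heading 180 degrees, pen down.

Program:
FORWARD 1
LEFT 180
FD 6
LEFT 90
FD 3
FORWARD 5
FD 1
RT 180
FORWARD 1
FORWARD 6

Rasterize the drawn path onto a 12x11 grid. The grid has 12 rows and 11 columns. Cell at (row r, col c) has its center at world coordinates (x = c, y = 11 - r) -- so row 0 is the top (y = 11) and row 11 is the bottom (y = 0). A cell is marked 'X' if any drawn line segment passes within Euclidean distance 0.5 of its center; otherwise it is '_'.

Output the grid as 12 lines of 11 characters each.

Answer: __________X
__________X
__________X
__________X
__________X
__________X
__________X
__________X
__________X
____XXXXXXX
___________
___________

Derivation:
Segment 0: (5,2) -> (4,2)
Segment 1: (4,2) -> (10,2)
Segment 2: (10,2) -> (10,5)
Segment 3: (10,5) -> (10,10)
Segment 4: (10,10) -> (10,11)
Segment 5: (10,11) -> (10,10)
Segment 6: (10,10) -> (10,4)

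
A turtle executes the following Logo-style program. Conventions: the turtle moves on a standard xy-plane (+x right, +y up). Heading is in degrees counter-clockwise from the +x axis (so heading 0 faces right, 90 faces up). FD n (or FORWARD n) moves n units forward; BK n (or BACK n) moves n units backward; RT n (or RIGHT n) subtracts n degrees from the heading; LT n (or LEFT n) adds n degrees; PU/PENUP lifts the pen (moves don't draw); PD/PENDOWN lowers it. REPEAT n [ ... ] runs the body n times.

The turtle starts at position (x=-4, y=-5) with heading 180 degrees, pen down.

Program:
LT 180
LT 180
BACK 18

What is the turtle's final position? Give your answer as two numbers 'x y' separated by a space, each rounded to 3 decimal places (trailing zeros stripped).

Executing turtle program step by step:
Start: pos=(-4,-5), heading=180, pen down
LT 180: heading 180 -> 0
LT 180: heading 0 -> 180
BK 18: (-4,-5) -> (14,-5) [heading=180, draw]
Final: pos=(14,-5), heading=180, 1 segment(s) drawn

Answer: 14 -5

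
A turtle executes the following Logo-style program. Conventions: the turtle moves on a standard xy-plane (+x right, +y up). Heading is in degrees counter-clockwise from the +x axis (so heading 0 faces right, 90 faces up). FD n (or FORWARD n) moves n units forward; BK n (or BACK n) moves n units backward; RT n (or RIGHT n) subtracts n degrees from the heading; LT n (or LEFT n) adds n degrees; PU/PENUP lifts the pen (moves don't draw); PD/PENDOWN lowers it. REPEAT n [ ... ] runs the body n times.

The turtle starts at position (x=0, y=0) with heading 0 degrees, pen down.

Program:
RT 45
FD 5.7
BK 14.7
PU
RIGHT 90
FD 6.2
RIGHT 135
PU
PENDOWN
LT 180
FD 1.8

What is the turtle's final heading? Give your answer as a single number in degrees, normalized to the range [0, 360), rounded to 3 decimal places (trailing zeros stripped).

Executing turtle program step by step:
Start: pos=(0,0), heading=0, pen down
RT 45: heading 0 -> 315
FD 5.7: (0,0) -> (4.031,-4.031) [heading=315, draw]
BK 14.7: (4.031,-4.031) -> (-6.364,6.364) [heading=315, draw]
PU: pen up
RT 90: heading 315 -> 225
FD 6.2: (-6.364,6.364) -> (-10.748,1.98) [heading=225, move]
RT 135: heading 225 -> 90
PU: pen up
PD: pen down
LT 180: heading 90 -> 270
FD 1.8: (-10.748,1.98) -> (-10.748,0.18) [heading=270, draw]
Final: pos=(-10.748,0.18), heading=270, 3 segment(s) drawn

Answer: 270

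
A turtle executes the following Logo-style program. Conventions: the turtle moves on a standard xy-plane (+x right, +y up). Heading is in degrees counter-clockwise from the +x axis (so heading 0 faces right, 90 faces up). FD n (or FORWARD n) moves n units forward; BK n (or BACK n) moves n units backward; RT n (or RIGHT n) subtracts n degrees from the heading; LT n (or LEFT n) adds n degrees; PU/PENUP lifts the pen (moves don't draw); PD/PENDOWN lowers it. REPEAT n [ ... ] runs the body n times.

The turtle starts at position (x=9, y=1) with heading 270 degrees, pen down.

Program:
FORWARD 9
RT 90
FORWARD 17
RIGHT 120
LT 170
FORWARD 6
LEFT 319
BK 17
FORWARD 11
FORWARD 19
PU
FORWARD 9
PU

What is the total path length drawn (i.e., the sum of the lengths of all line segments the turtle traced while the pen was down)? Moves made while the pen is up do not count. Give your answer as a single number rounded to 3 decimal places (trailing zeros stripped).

Executing turtle program step by step:
Start: pos=(9,1), heading=270, pen down
FD 9: (9,1) -> (9,-8) [heading=270, draw]
RT 90: heading 270 -> 180
FD 17: (9,-8) -> (-8,-8) [heading=180, draw]
RT 120: heading 180 -> 60
LT 170: heading 60 -> 230
FD 6: (-8,-8) -> (-11.857,-12.596) [heading=230, draw]
LT 319: heading 230 -> 189
BK 17: (-11.857,-12.596) -> (4.934,-9.937) [heading=189, draw]
FD 11: (4.934,-9.937) -> (-5.931,-11.658) [heading=189, draw]
FD 19: (-5.931,-11.658) -> (-24.697,-14.63) [heading=189, draw]
PU: pen up
FD 9: (-24.697,-14.63) -> (-33.586,-16.038) [heading=189, move]
PU: pen up
Final: pos=(-33.586,-16.038), heading=189, 6 segment(s) drawn

Segment lengths:
  seg 1: (9,1) -> (9,-8), length = 9
  seg 2: (9,-8) -> (-8,-8), length = 17
  seg 3: (-8,-8) -> (-11.857,-12.596), length = 6
  seg 4: (-11.857,-12.596) -> (4.934,-9.937), length = 17
  seg 5: (4.934,-9.937) -> (-5.931,-11.658), length = 11
  seg 6: (-5.931,-11.658) -> (-24.697,-14.63), length = 19
Total = 79

Answer: 79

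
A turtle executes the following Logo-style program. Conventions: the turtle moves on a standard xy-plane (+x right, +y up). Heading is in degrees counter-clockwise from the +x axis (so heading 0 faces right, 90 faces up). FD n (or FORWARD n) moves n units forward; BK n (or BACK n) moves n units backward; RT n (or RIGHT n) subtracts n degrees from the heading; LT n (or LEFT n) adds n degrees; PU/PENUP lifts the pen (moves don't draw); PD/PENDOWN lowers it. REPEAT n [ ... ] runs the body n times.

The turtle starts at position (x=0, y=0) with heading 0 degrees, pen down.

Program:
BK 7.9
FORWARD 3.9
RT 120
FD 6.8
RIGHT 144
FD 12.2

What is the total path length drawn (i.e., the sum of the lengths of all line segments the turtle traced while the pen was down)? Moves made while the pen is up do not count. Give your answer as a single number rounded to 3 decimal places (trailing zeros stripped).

Answer: 30.8

Derivation:
Executing turtle program step by step:
Start: pos=(0,0), heading=0, pen down
BK 7.9: (0,0) -> (-7.9,0) [heading=0, draw]
FD 3.9: (-7.9,0) -> (-4,0) [heading=0, draw]
RT 120: heading 0 -> 240
FD 6.8: (-4,0) -> (-7.4,-5.889) [heading=240, draw]
RT 144: heading 240 -> 96
FD 12.2: (-7.4,-5.889) -> (-8.675,6.244) [heading=96, draw]
Final: pos=(-8.675,6.244), heading=96, 4 segment(s) drawn

Segment lengths:
  seg 1: (0,0) -> (-7.9,0), length = 7.9
  seg 2: (-7.9,0) -> (-4,0), length = 3.9
  seg 3: (-4,0) -> (-7.4,-5.889), length = 6.8
  seg 4: (-7.4,-5.889) -> (-8.675,6.244), length = 12.2
Total = 30.8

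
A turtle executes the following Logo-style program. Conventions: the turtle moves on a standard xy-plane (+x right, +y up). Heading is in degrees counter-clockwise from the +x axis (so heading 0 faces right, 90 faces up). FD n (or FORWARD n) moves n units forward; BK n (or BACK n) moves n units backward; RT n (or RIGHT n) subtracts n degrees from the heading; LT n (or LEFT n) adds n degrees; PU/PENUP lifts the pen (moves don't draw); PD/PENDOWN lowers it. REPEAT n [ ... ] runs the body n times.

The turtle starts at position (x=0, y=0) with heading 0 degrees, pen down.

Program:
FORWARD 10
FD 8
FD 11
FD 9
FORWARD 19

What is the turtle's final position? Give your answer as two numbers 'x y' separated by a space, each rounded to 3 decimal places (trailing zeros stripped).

Answer: 57 0

Derivation:
Executing turtle program step by step:
Start: pos=(0,0), heading=0, pen down
FD 10: (0,0) -> (10,0) [heading=0, draw]
FD 8: (10,0) -> (18,0) [heading=0, draw]
FD 11: (18,0) -> (29,0) [heading=0, draw]
FD 9: (29,0) -> (38,0) [heading=0, draw]
FD 19: (38,0) -> (57,0) [heading=0, draw]
Final: pos=(57,0), heading=0, 5 segment(s) drawn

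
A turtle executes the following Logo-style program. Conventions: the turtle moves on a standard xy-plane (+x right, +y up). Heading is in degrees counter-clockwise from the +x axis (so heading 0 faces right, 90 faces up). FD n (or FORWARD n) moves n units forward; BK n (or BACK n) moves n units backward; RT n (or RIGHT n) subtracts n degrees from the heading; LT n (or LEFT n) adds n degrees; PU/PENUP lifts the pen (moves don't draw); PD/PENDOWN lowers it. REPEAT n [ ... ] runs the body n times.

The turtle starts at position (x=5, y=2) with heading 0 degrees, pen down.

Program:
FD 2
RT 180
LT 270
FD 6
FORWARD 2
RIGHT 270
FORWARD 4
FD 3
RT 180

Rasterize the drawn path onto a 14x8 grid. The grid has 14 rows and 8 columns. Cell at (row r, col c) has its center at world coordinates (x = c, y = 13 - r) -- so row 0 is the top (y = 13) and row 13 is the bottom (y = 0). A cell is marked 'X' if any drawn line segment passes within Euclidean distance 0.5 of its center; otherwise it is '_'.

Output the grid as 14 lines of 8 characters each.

Segment 0: (5,2) -> (7,2)
Segment 1: (7,2) -> (7,8)
Segment 2: (7,8) -> (7,10)
Segment 3: (7,10) -> (3,10)
Segment 4: (3,10) -> (0,10)

Answer: ________
________
________
XXXXXXXX
_______X
_______X
_______X
_______X
_______X
_______X
_______X
_____XXX
________
________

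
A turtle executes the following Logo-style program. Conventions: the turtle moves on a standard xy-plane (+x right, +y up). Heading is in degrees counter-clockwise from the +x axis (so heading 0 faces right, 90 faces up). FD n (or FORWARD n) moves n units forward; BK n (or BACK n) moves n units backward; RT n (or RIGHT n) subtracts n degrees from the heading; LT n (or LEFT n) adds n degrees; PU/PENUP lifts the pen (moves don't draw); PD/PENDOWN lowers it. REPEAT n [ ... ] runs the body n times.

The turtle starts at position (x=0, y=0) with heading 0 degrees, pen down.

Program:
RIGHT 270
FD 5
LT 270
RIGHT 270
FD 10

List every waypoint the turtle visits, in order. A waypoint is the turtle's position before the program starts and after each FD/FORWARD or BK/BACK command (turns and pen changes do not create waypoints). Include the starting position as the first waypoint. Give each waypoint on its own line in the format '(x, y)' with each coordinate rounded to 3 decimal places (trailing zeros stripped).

Answer: (0, 0)
(0, 5)
(0, 15)

Derivation:
Executing turtle program step by step:
Start: pos=(0,0), heading=0, pen down
RT 270: heading 0 -> 90
FD 5: (0,0) -> (0,5) [heading=90, draw]
LT 270: heading 90 -> 0
RT 270: heading 0 -> 90
FD 10: (0,5) -> (0,15) [heading=90, draw]
Final: pos=(0,15), heading=90, 2 segment(s) drawn
Waypoints (3 total):
(0, 0)
(0, 5)
(0, 15)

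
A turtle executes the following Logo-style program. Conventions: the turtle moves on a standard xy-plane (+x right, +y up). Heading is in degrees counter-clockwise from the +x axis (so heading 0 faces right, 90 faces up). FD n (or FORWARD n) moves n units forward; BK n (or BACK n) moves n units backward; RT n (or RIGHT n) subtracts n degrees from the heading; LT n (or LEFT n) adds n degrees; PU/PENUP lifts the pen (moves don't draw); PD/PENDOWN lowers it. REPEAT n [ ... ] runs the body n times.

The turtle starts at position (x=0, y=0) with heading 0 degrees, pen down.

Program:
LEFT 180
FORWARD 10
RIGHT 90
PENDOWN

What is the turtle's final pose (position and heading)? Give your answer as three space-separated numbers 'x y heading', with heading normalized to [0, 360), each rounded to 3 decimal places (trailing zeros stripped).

Executing turtle program step by step:
Start: pos=(0,0), heading=0, pen down
LT 180: heading 0 -> 180
FD 10: (0,0) -> (-10,0) [heading=180, draw]
RT 90: heading 180 -> 90
PD: pen down
Final: pos=(-10,0), heading=90, 1 segment(s) drawn

Answer: -10 0 90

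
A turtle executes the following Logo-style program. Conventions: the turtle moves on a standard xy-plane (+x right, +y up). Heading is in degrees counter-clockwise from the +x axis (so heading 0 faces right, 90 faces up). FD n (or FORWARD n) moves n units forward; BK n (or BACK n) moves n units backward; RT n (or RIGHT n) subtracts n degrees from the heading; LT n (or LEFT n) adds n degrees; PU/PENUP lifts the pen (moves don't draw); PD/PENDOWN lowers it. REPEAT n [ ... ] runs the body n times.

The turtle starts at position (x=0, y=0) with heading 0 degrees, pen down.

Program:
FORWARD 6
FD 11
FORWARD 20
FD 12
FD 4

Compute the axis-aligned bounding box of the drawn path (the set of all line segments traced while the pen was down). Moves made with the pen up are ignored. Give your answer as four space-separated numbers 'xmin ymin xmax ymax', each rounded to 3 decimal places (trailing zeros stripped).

Answer: 0 0 53 0

Derivation:
Executing turtle program step by step:
Start: pos=(0,0), heading=0, pen down
FD 6: (0,0) -> (6,0) [heading=0, draw]
FD 11: (6,0) -> (17,0) [heading=0, draw]
FD 20: (17,0) -> (37,0) [heading=0, draw]
FD 12: (37,0) -> (49,0) [heading=0, draw]
FD 4: (49,0) -> (53,0) [heading=0, draw]
Final: pos=(53,0), heading=0, 5 segment(s) drawn

Segment endpoints: x in {0, 6, 17, 37, 49, 53}, y in {0}
xmin=0, ymin=0, xmax=53, ymax=0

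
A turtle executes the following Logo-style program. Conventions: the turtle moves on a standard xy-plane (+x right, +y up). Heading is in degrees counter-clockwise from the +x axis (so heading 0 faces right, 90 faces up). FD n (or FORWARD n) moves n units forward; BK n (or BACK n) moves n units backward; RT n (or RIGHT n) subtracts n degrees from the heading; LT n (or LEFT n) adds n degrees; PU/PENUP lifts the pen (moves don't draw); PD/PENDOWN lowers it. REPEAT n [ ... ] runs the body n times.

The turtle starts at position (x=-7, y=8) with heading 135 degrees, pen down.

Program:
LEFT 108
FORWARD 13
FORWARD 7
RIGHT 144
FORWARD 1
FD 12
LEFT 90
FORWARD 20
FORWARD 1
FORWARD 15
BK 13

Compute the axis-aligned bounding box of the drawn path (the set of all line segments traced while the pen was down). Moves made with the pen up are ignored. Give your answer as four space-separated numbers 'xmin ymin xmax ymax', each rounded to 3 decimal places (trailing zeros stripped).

Executing turtle program step by step:
Start: pos=(-7,8), heading=135, pen down
LT 108: heading 135 -> 243
FD 13: (-7,8) -> (-12.902,-3.583) [heading=243, draw]
FD 7: (-12.902,-3.583) -> (-16.08,-9.82) [heading=243, draw]
RT 144: heading 243 -> 99
FD 1: (-16.08,-9.82) -> (-16.236,-8.832) [heading=99, draw]
FD 12: (-16.236,-8.832) -> (-18.113,3.02) [heading=99, draw]
LT 90: heading 99 -> 189
FD 20: (-18.113,3.02) -> (-37.867,-0.109) [heading=189, draw]
FD 1: (-37.867,-0.109) -> (-38.855,-0.265) [heading=189, draw]
FD 15: (-38.855,-0.265) -> (-53.67,-2.612) [heading=189, draw]
BK 13: (-53.67,-2.612) -> (-40.83,-0.578) [heading=189, draw]
Final: pos=(-40.83,-0.578), heading=189, 8 segment(s) drawn

Segment endpoints: x in {-53.67, -40.83, -38.855, -37.867, -18.113, -16.236, -16.08, -12.902, -7}, y in {-9.82, -8.832, -3.583, -2.612, -0.578, -0.265, -0.109, 3.02, 8}
xmin=-53.67, ymin=-9.82, xmax=-7, ymax=8

Answer: -53.67 -9.82 -7 8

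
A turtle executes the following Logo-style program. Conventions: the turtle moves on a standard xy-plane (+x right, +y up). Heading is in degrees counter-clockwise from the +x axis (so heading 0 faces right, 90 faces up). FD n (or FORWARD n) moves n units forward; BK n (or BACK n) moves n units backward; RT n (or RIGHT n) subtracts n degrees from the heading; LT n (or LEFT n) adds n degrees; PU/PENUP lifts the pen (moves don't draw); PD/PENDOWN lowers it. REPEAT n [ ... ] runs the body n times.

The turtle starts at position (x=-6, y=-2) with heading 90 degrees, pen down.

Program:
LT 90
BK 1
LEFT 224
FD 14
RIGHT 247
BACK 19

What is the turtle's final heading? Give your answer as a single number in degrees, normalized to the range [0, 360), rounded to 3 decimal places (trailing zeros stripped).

Executing turtle program step by step:
Start: pos=(-6,-2), heading=90, pen down
LT 90: heading 90 -> 180
BK 1: (-6,-2) -> (-5,-2) [heading=180, draw]
LT 224: heading 180 -> 44
FD 14: (-5,-2) -> (5.071,7.725) [heading=44, draw]
RT 247: heading 44 -> 157
BK 19: (5.071,7.725) -> (22.56,0.301) [heading=157, draw]
Final: pos=(22.56,0.301), heading=157, 3 segment(s) drawn

Answer: 157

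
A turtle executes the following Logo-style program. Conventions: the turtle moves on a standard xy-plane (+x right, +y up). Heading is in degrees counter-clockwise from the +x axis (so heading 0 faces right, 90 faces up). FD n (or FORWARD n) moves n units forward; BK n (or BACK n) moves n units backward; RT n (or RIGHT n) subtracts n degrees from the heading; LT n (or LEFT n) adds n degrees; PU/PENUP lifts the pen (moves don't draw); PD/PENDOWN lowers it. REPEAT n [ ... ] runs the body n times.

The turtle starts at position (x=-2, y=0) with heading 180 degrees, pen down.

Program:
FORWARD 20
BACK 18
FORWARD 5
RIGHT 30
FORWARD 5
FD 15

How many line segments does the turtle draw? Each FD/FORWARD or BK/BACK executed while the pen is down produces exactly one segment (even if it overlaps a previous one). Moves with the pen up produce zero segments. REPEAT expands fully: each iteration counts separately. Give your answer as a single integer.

Executing turtle program step by step:
Start: pos=(-2,0), heading=180, pen down
FD 20: (-2,0) -> (-22,0) [heading=180, draw]
BK 18: (-22,0) -> (-4,0) [heading=180, draw]
FD 5: (-4,0) -> (-9,0) [heading=180, draw]
RT 30: heading 180 -> 150
FD 5: (-9,0) -> (-13.33,2.5) [heading=150, draw]
FD 15: (-13.33,2.5) -> (-26.321,10) [heading=150, draw]
Final: pos=(-26.321,10), heading=150, 5 segment(s) drawn
Segments drawn: 5

Answer: 5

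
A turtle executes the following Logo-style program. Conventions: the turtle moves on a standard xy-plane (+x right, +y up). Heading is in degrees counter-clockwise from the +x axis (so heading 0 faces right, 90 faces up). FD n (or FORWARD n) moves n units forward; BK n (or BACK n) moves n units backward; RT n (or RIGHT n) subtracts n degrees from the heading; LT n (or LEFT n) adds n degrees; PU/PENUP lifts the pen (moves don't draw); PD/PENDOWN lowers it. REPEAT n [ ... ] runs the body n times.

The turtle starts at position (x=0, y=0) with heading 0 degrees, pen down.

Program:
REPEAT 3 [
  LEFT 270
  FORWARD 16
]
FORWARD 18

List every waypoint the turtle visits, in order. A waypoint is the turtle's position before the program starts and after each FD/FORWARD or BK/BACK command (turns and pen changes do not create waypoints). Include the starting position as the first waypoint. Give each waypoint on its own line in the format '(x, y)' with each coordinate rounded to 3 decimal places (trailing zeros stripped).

Answer: (0, 0)
(0, -16)
(-16, -16)
(-16, 0)
(-16, 18)

Derivation:
Executing turtle program step by step:
Start: pos=(0,0), heading=0, pen down
REPEAT 3 [
  -- iteration 1/3 --
  LT 270: heading 0 -> 270
  FD 16: (0,0) -> (0,-16) [heading=270, draw]
  -- iteration 2/3 --
  LT 270: heading 270 -> 180
  FD 16: (0,-16) -> (-16,-16) [heading=180, draw]
  -- iteration 3/3 --
  LT 270: heading 180 -> 90
  FD 16: (-16,-16) -> (-16,0) [heading=90, draw]
]
FD 18: (-16,0) -> (-16,18) [heading=90, draw]
Final: pos=(-16,18), heading=90, 4 segment(s) drawn
Waypoints (5 total):
(0, 0)
(0, -16)
(-16, -16)
(-16, 0)
(-16, 18)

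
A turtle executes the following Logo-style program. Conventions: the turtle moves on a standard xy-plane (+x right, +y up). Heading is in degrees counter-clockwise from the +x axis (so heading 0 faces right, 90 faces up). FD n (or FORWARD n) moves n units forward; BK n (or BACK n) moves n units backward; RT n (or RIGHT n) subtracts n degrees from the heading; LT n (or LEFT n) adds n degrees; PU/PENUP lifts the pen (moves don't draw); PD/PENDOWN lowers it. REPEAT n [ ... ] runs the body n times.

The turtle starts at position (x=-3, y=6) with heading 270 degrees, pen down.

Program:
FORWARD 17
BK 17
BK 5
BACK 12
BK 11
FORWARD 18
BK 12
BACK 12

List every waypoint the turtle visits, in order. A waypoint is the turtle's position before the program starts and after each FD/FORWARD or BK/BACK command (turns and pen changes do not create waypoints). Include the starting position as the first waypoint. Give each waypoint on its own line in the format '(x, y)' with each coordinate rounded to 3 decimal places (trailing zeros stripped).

Executing turtle program step by step:
Start: pos=(-3,6), heading=270, pen down
FD 17: (-3,6) -> (-3,-11) [heading=270, draw]
BK 17: (-3,-11) -> (-3,6) [heading=270, draw]
BK 5: (-3,6) -> (-3,11) [heading=270, draw]
BK 12: (-3,11) -> (-3,23) [heading=270, draw]
BK 11: (-3,23) -> (-3,34) [heading=270, draw]
FD 18: (-3,34) -> (-3,16) [heading=270, draw]
BK 12: (-3,16) -> (-3,28) [heading=270, draw]
BK 12: (-3,28) -> (-3,40) [heading=270, draw]
Final: pos=(-3,40), heading=270, 8 segment(s) drawn
Waypoints (9 total):
(-3, 6)
(-3, -11)
(-3, 6)
(-3, 11)
(-3, 23)
(-3, 34)
(-3, 16)
(-3, 28)
(-3, 40)

Answer: (-3, 6)
(-3, -11)
(-3, 6)
(-3, 11)
(-3, 23)
(-3, 34)
(-3, 16)
(-3, 28)
(-3, 40)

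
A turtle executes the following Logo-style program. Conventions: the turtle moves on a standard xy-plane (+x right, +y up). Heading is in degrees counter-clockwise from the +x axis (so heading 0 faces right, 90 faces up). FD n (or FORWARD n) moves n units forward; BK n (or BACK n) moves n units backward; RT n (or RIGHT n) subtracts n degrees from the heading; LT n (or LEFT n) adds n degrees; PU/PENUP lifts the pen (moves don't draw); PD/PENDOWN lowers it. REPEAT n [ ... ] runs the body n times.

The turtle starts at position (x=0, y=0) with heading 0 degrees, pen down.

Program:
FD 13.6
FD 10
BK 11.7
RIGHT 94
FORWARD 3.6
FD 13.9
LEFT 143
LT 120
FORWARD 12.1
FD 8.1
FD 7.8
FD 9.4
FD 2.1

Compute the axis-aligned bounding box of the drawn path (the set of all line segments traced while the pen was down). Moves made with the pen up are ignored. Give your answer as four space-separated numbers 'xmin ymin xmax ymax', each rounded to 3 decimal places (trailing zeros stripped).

Executing turtle program step by step:
Start: pos=(0,0), heading=0, pen down
FD 13.6: (0,0) -> (13.6,0) [heading=0, draw]
FD 10: (13.6,0) -> (23.6,0) [heading=0, draw]
BK 11.7: (23.6,0) -> (11.9,0) [heading=0, draw]
RT 94: heading 0 -> 266
FD 3.6: (11.9,0) -> (11.649,-3.591) [heading=266, draw]
FD 13.9: (11.649,-3.591) -> (10.679,-17.457) [heading=266, draw]
LT 143: heading 266 -> 49
LT 120: heading 49 -> 169
FD 12.1: (10.679,-17.457) -> (-1.198,-15.149) [heading=169, draw]
FD 8.1: (-1.198,-15.149) -> (-9.15,-13.603) [heading=169, draw]
FD 7.8: (-9.15,-13.603) -> (-16.806,-12.115) [heading=169, draw]
FD 9.4: (-16.806,-12.115) -> (-26.034,-10.321) [heading=169, draw]
FD 2.1: (-26.034,-10.321) -> (-28.095,-9.92) [heading=169, draw]
Final: pos=(-28.095,-9.92), heading=169, 10 segment(s) drawn

Segment endpoints: x in {-28.095, -26.034, -16.806, -9.15, -1.198, 0, 10.679, 11.649, 11.9, 13.6, 23.6}, y in {-17.457, -15.149, -13.603, -12.115, -10.321, -9.92, -3.591, 0}
xmin=-28.095, ymin=-17.457, xmax=23.6, ymax=0

Answer: -28.095 -17.457 23.6 0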